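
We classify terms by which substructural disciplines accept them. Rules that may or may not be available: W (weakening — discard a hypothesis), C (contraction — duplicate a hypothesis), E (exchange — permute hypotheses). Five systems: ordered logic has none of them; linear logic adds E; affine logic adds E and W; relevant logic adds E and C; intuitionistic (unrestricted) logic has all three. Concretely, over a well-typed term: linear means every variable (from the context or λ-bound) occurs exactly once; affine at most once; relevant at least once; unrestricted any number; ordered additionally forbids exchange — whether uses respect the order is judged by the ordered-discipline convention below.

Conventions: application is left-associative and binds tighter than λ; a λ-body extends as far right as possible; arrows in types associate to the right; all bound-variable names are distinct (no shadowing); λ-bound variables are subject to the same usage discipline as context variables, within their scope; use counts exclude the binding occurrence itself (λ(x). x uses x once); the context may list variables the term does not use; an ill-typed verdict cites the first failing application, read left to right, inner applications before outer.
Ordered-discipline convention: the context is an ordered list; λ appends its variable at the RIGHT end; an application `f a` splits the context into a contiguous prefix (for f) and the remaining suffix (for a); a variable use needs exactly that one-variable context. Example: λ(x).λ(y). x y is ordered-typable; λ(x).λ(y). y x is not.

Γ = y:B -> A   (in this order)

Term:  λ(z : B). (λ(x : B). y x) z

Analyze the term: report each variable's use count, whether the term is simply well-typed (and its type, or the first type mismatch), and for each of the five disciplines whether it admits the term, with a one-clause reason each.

use counts: y ×1, z (λ-bound) ×1, x (λ-bound) ×1
use order (left to right): y, x, z
typing: ✓ — B -> A
ordered: ✓, y, z, x once each; derivable with no W/C/E
linear: ✓, single use per variable (y, z, x)
affine: ✓, none of y, z, x used more than once
relevant: ✓, none of y, z, x goes unused
unrestricted: ✓, type-checks (B -> A) and nothing is barred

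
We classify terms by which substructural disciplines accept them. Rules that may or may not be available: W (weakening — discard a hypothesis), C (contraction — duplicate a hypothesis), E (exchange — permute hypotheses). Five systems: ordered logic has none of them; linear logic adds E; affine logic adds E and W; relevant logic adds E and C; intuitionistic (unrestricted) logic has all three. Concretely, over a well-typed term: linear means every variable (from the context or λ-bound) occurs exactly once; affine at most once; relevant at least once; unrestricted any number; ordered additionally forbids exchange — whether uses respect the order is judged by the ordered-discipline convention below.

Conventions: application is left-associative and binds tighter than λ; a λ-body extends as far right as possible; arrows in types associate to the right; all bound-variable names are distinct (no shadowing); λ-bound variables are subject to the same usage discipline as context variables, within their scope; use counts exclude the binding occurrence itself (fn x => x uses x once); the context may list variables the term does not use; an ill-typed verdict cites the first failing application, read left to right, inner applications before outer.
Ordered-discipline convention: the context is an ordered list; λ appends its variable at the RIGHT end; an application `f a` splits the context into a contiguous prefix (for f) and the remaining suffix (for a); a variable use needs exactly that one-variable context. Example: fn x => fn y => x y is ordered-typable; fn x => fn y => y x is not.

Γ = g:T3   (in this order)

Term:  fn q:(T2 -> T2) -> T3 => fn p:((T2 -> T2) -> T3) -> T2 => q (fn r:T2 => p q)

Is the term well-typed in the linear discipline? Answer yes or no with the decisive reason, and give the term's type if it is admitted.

no — uses contraction: q ×2; needs weakening: g, r unused
variable uses: g: 0×, q (bound): 2×, p (bound): 1×, r (bound): 0×
left-to-right use order: q, p, q
typing: ✓ — ((T2 -> T2) -> T3) -> (((T2 -> T2) -> T3) -> T2) -> T3
per-discipline verdicts: ordered ✗ · linear ✗ · affine ✗ · relevant ✗ · unrestricted ✓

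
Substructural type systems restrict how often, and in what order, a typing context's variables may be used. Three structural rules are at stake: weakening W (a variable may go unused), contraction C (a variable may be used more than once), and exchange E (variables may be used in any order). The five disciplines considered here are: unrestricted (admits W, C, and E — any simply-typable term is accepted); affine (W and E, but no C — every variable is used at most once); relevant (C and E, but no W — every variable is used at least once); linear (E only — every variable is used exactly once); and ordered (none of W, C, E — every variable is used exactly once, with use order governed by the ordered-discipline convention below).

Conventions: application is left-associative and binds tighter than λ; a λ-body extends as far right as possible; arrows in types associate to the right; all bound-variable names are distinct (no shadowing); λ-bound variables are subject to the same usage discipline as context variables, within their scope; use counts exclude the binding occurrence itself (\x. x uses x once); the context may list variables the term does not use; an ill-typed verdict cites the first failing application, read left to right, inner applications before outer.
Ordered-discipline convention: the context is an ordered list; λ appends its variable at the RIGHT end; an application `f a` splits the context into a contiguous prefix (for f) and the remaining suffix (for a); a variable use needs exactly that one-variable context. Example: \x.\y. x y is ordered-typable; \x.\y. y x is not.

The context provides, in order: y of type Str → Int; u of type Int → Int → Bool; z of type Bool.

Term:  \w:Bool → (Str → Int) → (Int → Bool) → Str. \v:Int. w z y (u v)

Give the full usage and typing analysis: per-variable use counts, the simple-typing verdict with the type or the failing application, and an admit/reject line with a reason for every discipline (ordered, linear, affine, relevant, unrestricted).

use counts: y=1; u=1; z=1; w [bound]=1; v [bound]=1
use order (left to right): w, z, y, u, v
typing: well-typed — term : (Bool → (Str → Int) → (Int → Bool) → Str) → Int → Str
ordered: ✗ — no ordered split (uses run w, z, y, u, v)
linear: ✓ — y, u, z, w, v: one use apiece
affine: ✓ — y, u, z, w, v: no repeats, contraction unneeded
relevant: ✓ — at least one use each (y, u, z, w, v)
unrestricted: ✓ — type-checks ((Bool → (Str → Int) → (Int → Bool) → Str) → Int → Str) and nothing is barred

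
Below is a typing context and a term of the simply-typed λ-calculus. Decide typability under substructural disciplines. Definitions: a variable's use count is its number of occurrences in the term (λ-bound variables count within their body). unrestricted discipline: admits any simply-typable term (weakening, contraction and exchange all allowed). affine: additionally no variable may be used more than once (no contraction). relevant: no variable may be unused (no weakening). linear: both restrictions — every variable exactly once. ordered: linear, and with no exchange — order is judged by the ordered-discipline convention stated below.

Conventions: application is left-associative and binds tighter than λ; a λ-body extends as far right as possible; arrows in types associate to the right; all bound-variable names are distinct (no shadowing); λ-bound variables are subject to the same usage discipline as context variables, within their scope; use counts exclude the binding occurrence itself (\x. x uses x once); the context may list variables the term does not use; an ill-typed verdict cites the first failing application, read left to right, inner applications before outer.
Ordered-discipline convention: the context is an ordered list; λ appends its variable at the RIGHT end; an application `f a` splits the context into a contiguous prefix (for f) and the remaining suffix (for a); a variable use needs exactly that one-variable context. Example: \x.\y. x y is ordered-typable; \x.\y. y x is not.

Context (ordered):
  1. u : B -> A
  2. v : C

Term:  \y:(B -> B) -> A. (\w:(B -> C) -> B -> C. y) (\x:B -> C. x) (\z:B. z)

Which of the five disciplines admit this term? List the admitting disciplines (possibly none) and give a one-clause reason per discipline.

admitting disciplines: affine, unrestricted
usage: u=0; v=0; y (λ-bound)=1; w (λ-bound)=0; x (λ-bound)=1; z (λ-bound)=1
order of uses: y, x, z
typing: well-typed — term : ((B -> B) -> A) -> A
ordered ✗ (u, v, w never used (weakening))
linear ✗ (u, v, w never used (weakening))
affine ✓ (none of u, v, y, w, x, z used more than once)
relevant ✗ (u, v, w never used (weakening))
unrestricted ✓ (well-typed at ((B -> B) -> A) -> A; no restrictions here)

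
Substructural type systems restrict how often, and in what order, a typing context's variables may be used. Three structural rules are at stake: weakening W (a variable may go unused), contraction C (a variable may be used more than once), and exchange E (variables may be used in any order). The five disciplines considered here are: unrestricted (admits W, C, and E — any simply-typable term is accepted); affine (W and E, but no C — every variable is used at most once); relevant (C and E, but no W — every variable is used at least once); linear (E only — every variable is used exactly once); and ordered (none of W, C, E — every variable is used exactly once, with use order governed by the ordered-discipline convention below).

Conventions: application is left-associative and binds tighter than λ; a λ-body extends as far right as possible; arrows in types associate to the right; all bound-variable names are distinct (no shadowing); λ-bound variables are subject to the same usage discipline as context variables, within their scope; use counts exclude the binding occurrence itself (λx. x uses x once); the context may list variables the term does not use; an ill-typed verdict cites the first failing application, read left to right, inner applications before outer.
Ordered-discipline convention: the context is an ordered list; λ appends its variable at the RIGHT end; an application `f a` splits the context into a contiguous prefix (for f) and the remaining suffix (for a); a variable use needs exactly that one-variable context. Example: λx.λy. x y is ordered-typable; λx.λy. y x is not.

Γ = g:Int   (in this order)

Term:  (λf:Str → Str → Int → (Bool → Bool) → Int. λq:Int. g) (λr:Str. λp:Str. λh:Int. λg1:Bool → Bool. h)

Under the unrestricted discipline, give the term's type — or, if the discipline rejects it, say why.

term : Int → Int
usage: g: 1×, f [bound]: 0×, q [bound]: 0×, r [bound]: 0×, p [bound]: 0×, h [bound]: 1×, g1 [bound]: 0×
uses in reading order: g, h
typing: well-typed — term : Int → Int
per-discipline verdicts: ordered ✗ · linear ✗ · affine ✓ · relevant ✗ · unrestricted ✓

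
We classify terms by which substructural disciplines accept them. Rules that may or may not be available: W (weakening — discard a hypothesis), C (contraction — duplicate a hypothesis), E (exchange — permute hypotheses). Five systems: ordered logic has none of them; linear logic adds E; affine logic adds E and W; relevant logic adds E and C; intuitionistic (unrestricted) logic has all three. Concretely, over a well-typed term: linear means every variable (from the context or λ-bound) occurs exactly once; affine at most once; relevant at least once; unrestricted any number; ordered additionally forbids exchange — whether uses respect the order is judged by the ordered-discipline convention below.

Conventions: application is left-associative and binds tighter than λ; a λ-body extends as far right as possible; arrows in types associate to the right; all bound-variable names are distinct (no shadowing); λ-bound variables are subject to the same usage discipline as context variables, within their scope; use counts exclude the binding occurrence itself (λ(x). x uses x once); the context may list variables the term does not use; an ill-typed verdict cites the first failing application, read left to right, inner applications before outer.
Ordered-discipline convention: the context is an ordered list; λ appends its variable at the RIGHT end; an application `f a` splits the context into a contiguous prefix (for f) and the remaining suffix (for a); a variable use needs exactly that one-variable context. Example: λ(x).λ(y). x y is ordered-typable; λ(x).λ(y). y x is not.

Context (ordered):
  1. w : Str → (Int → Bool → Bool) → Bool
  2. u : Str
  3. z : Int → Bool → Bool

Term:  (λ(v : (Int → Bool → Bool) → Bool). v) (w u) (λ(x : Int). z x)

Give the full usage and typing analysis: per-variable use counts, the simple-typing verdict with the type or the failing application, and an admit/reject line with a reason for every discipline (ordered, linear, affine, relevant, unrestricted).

usage: w: 1, u: 1, z: 1, v (λ-bound): 1, x (λ-bound): 1
order of uses: v, w, u, z, x
typing: well-typed — term : Bool
ordered: ✓ — w, u, z, v, x: once each, no exchange needed
linear: ✓ — single use per variable (w, u, z, v, x)
affine: ✓ — at most one use each (w, u, z, v, x)
relevant: ✓ — w, u, z, v, x: all used, weakening unneeded
unrestricted: ✓ — simply typable at Bool; W, C, E all held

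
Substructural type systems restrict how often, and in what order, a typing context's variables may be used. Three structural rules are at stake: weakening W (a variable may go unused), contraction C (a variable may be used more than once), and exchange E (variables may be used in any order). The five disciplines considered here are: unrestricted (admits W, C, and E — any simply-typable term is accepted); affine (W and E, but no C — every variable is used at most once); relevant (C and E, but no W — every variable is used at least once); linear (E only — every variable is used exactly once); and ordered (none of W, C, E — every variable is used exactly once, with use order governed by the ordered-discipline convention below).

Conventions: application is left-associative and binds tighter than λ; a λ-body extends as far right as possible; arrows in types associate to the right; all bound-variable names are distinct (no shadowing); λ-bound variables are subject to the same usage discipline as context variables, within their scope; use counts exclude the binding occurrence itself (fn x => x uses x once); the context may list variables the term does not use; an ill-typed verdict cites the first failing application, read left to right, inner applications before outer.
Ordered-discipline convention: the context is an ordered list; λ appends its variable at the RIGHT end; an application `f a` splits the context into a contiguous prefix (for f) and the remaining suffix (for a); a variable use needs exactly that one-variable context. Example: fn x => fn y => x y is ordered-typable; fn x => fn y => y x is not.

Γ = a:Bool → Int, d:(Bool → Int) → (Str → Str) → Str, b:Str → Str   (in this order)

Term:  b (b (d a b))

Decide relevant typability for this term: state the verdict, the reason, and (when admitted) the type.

yes — a, d, b: all used, weakening unneeded; term : Str
usage: a: 1, d: 1, b: 3
uses in reading order: b, b, d, a, b
typing: well-typed at Str
per-discipline verdicts: ordered ✗; linear ✗; affine ✗; relevant ✓; unrestricted ✓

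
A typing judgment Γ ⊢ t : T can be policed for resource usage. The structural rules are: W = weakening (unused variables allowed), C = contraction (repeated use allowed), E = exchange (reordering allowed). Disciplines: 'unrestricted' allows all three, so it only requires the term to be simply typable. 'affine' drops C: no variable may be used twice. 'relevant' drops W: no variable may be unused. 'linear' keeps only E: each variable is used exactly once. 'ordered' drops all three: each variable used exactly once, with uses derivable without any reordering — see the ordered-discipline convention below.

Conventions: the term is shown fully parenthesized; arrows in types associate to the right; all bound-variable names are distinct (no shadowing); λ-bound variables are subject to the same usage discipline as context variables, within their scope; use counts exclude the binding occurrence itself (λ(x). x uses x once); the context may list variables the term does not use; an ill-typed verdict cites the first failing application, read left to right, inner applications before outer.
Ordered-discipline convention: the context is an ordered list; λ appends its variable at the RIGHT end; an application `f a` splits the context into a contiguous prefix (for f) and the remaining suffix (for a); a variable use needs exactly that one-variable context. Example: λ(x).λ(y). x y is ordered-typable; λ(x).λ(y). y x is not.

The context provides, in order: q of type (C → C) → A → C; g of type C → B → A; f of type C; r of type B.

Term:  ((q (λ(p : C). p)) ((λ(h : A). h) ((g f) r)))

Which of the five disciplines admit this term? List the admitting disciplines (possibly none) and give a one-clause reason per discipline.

accepted by: ordered, linear, affine, relevant, unrestricted
variable uses: q: 1×; g: 1×; f: 1×; r: 1×; p [bound]: 1×; h [bound]: 1×
order of uses: q, p, h, g, f, r
typing: the term checks, with type C
ordered ✓ (q, g, f, r, p, h once each; derivable with no W/C/E)
linear ✓ (exactly-once usage across q, g, f, r, p, h)
affine ✓ (at most one use each (q, g, f, r, p, h))
relevant ✓ (at least one use each (q, g, f, r, p, h))
unrestricted ✓ (well-typed at C; no restrictions here)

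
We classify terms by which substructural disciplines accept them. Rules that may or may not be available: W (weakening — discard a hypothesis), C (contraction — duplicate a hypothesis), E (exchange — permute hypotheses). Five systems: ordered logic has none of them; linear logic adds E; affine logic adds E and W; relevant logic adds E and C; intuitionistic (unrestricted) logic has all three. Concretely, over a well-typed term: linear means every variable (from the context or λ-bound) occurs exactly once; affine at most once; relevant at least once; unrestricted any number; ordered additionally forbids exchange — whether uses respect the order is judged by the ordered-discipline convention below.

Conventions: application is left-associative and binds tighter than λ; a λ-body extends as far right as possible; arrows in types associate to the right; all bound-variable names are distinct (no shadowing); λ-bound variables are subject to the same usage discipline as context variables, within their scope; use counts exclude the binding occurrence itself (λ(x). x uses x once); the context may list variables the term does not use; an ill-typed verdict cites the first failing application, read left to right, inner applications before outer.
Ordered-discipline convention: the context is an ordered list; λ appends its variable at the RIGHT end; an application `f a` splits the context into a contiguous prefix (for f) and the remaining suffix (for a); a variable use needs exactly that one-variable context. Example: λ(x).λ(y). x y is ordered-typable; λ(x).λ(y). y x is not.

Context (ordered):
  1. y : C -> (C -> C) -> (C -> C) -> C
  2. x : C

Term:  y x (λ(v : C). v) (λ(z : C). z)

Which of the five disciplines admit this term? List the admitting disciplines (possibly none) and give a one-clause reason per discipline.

accepted by: ordered, linear, affine, relevant, unrestricted
use counts: y=1, x=1, v [bound]=1, z [bound]=1
order of uses: y, x, v, z
typing: ✓ — C
ordered: ✓ — y, x, v, z: once each, no exchange needed
linear: ✓ — y, x, v, z: one use apiece
affine: ✓ — no duplicate uses among y, x, v, z
relevant: ✓ — y, x, v, z: all used, weakening unneeded
unrestricted: ✓ — typability at C is all that's needed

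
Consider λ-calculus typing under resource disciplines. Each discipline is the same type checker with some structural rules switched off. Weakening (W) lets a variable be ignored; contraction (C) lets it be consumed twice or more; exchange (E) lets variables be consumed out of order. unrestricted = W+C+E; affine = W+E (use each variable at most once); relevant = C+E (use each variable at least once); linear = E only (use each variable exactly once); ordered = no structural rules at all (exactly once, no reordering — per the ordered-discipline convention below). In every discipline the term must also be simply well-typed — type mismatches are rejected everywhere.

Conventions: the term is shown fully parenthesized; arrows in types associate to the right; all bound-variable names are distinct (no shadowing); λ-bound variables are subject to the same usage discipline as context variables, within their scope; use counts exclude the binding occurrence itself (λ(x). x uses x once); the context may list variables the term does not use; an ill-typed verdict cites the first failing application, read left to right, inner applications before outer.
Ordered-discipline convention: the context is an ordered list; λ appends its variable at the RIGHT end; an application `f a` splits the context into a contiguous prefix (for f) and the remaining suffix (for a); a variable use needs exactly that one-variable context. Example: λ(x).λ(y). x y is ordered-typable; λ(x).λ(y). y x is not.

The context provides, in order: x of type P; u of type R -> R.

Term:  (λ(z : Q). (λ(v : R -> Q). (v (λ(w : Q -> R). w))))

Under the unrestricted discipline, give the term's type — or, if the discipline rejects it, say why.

not well-typed under unrestricted — not simply typable
counts: x=0; u=0; z [bound]=0; v [bound]=1; w [bound]=1
uses in reading order: v, w
typing: ill-typed: an argument (Q -> R) -> Q -> R mismatches the expected R
summary: ordered ✗ · linear ✗ · affine ✗ · relevant ✗ · unrestricted ✗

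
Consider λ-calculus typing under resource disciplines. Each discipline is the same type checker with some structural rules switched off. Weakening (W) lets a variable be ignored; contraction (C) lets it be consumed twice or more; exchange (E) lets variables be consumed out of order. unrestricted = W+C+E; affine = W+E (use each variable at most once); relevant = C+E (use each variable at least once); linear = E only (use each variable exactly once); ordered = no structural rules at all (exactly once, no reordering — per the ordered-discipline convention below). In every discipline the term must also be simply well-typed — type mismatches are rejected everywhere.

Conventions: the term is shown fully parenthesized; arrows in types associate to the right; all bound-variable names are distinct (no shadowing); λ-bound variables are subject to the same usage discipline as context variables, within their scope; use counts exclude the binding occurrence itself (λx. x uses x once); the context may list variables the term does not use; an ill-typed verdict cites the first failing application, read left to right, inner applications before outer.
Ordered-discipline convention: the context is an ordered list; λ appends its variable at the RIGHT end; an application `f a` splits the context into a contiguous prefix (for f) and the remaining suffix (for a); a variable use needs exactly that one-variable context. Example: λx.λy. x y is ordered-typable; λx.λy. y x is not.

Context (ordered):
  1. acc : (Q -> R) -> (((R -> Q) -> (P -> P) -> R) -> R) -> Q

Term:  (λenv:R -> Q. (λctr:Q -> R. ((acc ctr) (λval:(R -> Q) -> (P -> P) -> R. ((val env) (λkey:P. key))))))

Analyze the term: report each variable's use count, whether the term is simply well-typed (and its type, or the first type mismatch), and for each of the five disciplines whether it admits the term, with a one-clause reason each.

use counts: acc ×1, env (λ-bound) ×1, ctr (λ-bound) ×1, val (λ-bound) ×1, key (λ-bound) ×1
order of uses: acc, ctr, val, env, key
typing: ✓ — (R -> Q) -> (Q -> R) -> Q
ordered: ✗, use order acc, ctr, val, env, key needs exchange
linear: ✓, each of acc, env, ctr, val, key used exactly once
affine: ✓, none of acc, env, ctr, val, key used more than once
relevant: ✓, every one of acc, env, ctr, val, key appears
unrestricted: ✓, well-typed at (R -> Q) -> (Q -> R) -> Q; no restrictions here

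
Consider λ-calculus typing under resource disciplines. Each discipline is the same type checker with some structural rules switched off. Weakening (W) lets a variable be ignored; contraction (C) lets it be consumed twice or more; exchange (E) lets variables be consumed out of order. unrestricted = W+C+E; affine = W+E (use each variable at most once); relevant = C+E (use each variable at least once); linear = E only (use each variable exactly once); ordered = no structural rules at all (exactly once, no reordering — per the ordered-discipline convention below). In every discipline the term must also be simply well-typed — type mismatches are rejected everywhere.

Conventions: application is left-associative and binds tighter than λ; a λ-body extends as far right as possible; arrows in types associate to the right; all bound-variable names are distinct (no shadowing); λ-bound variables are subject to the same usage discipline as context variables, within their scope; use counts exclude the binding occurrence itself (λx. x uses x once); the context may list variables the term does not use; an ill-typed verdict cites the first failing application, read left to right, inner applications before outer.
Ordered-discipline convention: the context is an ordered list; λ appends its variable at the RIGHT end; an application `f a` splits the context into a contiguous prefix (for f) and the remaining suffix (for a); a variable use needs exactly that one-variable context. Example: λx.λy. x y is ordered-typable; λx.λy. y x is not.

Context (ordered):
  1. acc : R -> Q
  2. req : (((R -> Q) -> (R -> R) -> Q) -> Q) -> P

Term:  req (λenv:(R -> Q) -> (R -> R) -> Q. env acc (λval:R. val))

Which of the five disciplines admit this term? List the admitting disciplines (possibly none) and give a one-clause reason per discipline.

admitting disciplines: linear, affine, relevant, unrestricted
counts: acc: 1, req: 1, env [bound]: 1, val [bound]: 1
use order (left to right): req, env, acc, val
typing: ✓ — P
ordered ✗ (use order req, env, acc, val needs exchange)
linear ✓ (each of acc, req, env, val used exactly once)
affine ✓ (acc, req, env, val: no repeats, contraction unneeded)
relevant ✓ (none of acc, req, env, val goes unused)
unrestricted ✓ (simply typable at P; W, C, E all held)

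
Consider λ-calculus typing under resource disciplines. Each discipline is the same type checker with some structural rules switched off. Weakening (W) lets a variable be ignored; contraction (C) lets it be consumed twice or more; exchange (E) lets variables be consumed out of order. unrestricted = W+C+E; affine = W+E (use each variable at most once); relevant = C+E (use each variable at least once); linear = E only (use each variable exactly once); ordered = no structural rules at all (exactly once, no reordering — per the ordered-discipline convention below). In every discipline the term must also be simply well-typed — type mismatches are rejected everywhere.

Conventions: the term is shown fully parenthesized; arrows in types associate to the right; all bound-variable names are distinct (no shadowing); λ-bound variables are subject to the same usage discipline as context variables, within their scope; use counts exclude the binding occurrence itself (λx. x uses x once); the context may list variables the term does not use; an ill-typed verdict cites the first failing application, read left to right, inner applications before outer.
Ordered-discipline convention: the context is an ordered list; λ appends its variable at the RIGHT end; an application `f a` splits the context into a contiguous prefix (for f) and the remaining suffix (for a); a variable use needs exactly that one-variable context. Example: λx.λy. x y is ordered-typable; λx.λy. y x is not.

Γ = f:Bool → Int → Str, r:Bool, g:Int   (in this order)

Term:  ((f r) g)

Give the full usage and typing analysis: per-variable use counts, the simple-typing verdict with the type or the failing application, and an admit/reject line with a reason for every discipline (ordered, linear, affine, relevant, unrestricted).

usage: f ×1; r ×1; g ×1
order of uses: f, r, g
typing: well-typed at Str
ordered: ✓, f, r, g: once each, no exchange needed
linear: ✓, single use per variable (f, r, g)
affine: ✓, at most one use each (f, r, g)
relevant: ✓, none of f, r, g goes unused
unrestricted: ✓, typability at Str is all that's needed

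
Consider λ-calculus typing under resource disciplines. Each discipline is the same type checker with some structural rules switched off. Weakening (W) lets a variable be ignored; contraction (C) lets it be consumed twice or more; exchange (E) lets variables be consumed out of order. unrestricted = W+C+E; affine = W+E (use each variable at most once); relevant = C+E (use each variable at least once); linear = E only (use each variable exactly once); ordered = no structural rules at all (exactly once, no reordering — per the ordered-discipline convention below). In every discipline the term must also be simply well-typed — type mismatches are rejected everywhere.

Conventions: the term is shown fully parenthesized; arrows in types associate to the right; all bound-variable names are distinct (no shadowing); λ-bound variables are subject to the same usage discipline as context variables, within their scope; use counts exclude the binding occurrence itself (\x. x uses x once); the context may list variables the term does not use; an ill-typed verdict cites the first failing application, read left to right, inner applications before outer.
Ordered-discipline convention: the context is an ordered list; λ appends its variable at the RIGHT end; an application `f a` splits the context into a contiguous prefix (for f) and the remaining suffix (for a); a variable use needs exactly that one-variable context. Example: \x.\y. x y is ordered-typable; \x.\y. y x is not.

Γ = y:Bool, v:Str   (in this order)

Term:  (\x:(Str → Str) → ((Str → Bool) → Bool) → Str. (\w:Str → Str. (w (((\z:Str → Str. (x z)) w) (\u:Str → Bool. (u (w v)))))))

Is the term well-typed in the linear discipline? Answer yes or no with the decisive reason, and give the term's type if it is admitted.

no — needs contraction — w ×3; y never used (weakening)
variable uses: y=0; v=1; x [bound]=1; w [bound]=3; z [bound]=1; u [bound]=1
use order (left to right): w, x, z, w, u, w, v
typing: well-typed — term : ((Str → Str) → ((Str → Bool) → Bool) → Str) → (Str → Str) → Str
across the five disciplines: ordered ✗ · linear ✗ · affine ✗ · relevant ✗ · unrestricted ✓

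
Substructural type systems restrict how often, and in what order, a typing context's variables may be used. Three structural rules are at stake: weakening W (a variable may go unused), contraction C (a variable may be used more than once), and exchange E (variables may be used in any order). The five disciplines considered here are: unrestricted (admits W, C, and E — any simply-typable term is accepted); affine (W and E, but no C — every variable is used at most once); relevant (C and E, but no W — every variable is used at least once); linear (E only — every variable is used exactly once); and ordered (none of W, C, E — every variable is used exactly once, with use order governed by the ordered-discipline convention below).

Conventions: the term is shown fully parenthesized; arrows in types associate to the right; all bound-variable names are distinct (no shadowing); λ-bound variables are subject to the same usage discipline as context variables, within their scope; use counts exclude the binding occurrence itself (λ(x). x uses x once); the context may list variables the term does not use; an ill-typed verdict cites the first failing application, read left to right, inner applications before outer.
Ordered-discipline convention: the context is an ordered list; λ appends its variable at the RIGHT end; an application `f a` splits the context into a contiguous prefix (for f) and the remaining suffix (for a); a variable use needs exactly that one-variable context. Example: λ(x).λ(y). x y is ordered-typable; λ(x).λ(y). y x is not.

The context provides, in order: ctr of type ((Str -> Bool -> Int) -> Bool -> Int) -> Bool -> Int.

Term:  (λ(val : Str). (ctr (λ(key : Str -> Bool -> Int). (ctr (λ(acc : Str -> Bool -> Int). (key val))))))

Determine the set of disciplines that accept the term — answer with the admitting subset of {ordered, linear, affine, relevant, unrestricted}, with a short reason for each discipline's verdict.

accepted by: unrestricted
use counts: ctr ×2; val (λ-bound) ×1; key (λ-bound) ×1; acc (λ-bound) ×0
uses in reading order: ctr, ctr, key, val
typing: well-typed at Str -> Bool -> Int
ordered: ✗, needs contraction — ctr ×2; acc left unused
linear: ✗, needs contraction — ctr ×2; acc left unused
affine: ✗, needs contraction — ctr ×2
relevant: ✗, acc left unused
unrestricted: ✓, typability at Str -> Bool -> Int is all that's needed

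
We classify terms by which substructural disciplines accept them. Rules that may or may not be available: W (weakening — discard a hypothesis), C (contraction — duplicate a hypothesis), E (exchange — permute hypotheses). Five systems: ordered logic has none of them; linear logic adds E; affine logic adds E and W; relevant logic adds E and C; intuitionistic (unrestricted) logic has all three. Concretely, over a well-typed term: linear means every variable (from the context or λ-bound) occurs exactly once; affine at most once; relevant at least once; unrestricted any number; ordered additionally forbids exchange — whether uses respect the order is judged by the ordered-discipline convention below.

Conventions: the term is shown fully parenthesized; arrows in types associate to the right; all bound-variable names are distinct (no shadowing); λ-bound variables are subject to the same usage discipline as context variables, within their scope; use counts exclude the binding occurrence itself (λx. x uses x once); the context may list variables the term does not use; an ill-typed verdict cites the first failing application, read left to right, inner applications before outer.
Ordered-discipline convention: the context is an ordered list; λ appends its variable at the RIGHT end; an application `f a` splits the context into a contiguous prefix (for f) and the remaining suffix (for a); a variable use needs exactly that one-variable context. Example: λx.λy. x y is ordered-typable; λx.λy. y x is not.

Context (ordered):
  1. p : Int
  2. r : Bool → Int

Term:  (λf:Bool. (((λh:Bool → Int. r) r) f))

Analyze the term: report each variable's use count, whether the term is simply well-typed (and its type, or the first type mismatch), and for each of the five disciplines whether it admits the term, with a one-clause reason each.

counts: p: 0; r: 2; f (λ-bound): 1; h (λ-bound): 0
uses in reading order: r, r, f
typing: well-typed — term : Bool → Int
ordered: ✗ — repeated use of r ×2; unused: p, h — weakening required
linear: ✗ — repeated use of r ×2; unused: p, h — weakening required
affine: ✗ — repeated use of r ×2
relevant: ✗ — unused: p, h — weakening required
unrestricted: ✓ — typability at Bool → Int is all that's needed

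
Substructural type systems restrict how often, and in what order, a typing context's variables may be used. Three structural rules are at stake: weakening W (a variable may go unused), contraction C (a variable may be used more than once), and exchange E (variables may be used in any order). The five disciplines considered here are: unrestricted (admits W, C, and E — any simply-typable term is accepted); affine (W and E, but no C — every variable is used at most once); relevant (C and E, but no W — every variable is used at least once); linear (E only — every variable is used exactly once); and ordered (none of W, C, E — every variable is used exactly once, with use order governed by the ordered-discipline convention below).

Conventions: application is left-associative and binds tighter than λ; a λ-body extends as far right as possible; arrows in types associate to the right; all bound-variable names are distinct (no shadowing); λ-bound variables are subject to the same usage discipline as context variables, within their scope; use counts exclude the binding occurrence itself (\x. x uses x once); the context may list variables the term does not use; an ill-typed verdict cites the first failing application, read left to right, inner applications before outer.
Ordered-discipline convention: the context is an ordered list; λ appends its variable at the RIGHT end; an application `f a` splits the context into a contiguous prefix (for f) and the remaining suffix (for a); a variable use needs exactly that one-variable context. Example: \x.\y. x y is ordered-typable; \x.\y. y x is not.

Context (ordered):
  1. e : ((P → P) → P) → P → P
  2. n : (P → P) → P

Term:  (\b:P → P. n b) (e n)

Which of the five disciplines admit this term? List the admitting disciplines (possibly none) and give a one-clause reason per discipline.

admitted by: relevant, unrestricted
use counts: e: 1×, n: 2×, b [bound]: 1×
left-to-right use order: n, b, e, n
typing: well-typed at P
ordered: ✗ — uses contraction: n ×2
linear: ✗ — uses contraction: n ×2
affine: ✗ — uses contraction: n ×2
relevant: ✓ — every one of e, n, b appears
unrestricted: ✓ — typability at P is all that's needed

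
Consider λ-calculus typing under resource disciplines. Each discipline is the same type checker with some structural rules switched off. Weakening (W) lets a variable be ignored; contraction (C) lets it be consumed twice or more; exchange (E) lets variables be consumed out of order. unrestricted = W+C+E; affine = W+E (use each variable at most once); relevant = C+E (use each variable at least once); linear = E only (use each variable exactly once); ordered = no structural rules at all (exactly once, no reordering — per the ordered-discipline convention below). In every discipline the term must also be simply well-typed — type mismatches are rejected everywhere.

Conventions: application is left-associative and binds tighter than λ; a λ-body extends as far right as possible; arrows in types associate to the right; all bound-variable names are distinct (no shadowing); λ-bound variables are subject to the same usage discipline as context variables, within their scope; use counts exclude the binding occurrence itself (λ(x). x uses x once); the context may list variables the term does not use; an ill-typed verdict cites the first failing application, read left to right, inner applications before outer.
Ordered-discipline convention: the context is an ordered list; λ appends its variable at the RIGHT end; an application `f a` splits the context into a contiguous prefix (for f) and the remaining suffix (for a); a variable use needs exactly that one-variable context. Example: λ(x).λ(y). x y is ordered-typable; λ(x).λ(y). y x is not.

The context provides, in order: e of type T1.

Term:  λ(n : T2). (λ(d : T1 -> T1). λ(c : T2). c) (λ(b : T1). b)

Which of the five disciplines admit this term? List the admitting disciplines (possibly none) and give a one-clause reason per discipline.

admitted in: affine, unrestricted
use counts: e: 0×, n (λ-bound): 0×, d (λ-bound): 0×, c (λ-bound): 1×, b (λ-bound): 1×
order of uses: c, b
typing: well-typed — term : T2 -> T2 -> T2
ordered: ✗ — needs weakening: e, n, d unused
linear: ✗ — needs weakening: e, n, d unused
affine: ✓ — no duplicate uses among e, n, d, c, b
relevant: ✗ — needs weakening: e, n, d unused
unrestricted: ✓ — well-typed at T2 -> T2 -> T2; no restrictions here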